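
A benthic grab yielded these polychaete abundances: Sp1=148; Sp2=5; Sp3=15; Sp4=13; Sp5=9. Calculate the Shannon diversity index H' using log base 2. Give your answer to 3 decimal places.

1.181

Total N = 148+5+15+13+9 = 190, so the proportions are 0.77895, 0.02632, 0.07895, 0.06842, 0.04737 (working shown to 5 dp, full precision carried).
Each pᵢ log₂ pᵢ term: 0.77895×(-0.36040)=-0.28073, 0.02632×(-5.24793)=-0.13810, 0.07895×(-3.66297)=-0.28918, 0.06842×(-3.86942)=-0.26475, 0.04737×(-4.39993)=-0.20842.
Sum = -1.18119, so H' = 1.181.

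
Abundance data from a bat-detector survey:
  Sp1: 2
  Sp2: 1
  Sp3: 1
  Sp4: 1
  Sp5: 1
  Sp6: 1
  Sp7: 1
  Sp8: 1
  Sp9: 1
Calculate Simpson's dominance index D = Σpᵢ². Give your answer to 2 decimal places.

0.12

Total N = 2+1+1+1+1+1+1+1+1 = 10, so the proportions are 0.2, 0.1, 0.1, 0.1, 0.1, 0.1, 0.1, 0.1, 0.1 (working shown to 4 dp, full precision carried).
D = 0.2² + 0.1² + 0.1² + 0.1² + 0.1² + 0.1² + 0.1² + 0.1² + 0.1² = 0.0400 + 0.0100 + 0.0100 + 0.0100 + 0.0100 + 0.0100 + 0.0100 + 0.0100 + 0.0100 = 0.1200.
To 2 decimal places, D = 0.12.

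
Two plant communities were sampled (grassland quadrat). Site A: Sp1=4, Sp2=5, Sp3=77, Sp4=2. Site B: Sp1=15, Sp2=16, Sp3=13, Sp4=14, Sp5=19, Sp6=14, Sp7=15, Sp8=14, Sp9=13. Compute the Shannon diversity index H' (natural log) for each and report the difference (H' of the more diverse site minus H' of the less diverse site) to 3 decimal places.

Site A: N=88, proportions 0.04545, 0.05682, 0.875, 0.02273, giving H' = 0.50630 (working shown to 5 dp, full precision carried).
Site B: N=133, proportions 0.11278, 0.1203, 0.09774, 0.10526, 0.14286, 0.10526, 0.11278, 0.10526, 0.09774, giving H' = 2.19053.
Difference = |0.50630 − 2.19053| = 1.68423, i.e. 1.684 to 3 decimal places.

1.684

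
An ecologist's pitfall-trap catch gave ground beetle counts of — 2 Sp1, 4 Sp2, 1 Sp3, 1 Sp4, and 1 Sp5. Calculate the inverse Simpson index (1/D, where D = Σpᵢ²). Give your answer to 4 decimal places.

Total N = 2+4+1+1+1 = 9, so the proportions are 0.22222222, 0.44444444, 0.11111111, 0.11111111, 0.11111111 (working shown to 8 dp, full precision carried).
D = 0.22222222² + 0.44444444² + 0.11111111² + 0.11111111² + 0.11111111² = 0.04938272 + 0.19753086 + 0.01234568 + 0.01234568 + 0.01234568 = 0.28395062.
So 1/D = 3.521739, i.e. 3.5217 to 4 decimal places.

3.5217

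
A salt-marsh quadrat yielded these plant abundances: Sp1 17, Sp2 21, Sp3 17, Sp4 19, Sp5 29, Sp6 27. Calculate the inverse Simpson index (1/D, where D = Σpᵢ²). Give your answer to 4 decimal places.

5.7288

Total N = 17+21+17+19+29+27 = 130, so the proportions are 0.13076923, 0.16153846, 0.13076923, 0.14615385, 0.22307692, 0.20769231 (working shown to 8 dp, full precision carried).
D = 0.13076923² + 0.16153846² + 0.13076923² + 0.14615385² + 0.22307692² + 0.20769231² = 0.01710059 + 0.02609467 + 0.01710059 + 0.02136095 + 0.04976331 + 0.04313609 = 0.17455621.
So 1/D = 5.728814, i.e. 5.7288 to 4 decimal places.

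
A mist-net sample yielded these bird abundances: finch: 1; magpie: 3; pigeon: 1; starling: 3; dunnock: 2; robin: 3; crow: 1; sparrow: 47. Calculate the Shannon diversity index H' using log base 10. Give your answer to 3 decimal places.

0.417

Total N = 1+3+1+3+2+3+1+47 = 61, so the proportions are 0.01639, 0.04918, 0.01639, 0.04918, 0.03279, 0.04918, 0.01639, 0.77049 (working shown to 5 dp, full precision carried).
Each pᵢ log₁₀ pᵢ term: 0.01639×(-1.78533)=-0.02927, 0.04918×(-1.30821)=-0.06434, 0.01639×(-1.78533)=-0.02927, 0.04918×(-1.30821)=-0.06434, 0.03279×(-1.48430)=-0.04867, 0.04918×(-1.30821)=-0.06434, 0.01639×(-1.78533)=-0.02927, 0.77049×(-0.11323)=-0.08724.
Sum = -0.41673, so H' = 0.417.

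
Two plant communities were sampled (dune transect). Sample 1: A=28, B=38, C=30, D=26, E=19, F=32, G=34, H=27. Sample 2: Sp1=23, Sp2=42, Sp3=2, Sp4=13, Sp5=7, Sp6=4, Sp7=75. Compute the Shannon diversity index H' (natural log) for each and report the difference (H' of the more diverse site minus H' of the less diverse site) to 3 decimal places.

0.606

Sample 1: N=234, proportions 0.11966, 0.16239, 0.12821, 0.11111, 0.0812, 0.13675, 0.1453, 0.11538, giving H' = 2.06212 (working shown to 5 dp, full precision carried).
Sample 2: N=166, proportions 0.13855, 0.25301, 0.01205, 0.07831, 0.04217, 0.0241, 0.45181, giving H' = 1.45652.
Difference = |2.06212 − 1.45652| = 0.60560, i.e. 0.606 to 3 decimal places.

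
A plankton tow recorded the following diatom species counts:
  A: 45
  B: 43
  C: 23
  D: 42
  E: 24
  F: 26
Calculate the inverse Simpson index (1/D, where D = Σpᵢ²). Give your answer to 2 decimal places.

5.55

Total N = 45+43+23+42+24+26 = 203, so the proportions are 0.221675, 0.211823, 0.1133, 0.206897, 0.118227, 0.128079 (working shown to 6 dp, full precision carried).
D = 0.221675² + 0.211823² + 0.1133² + 0.206897² + 0.118227² + 0.128079² = 0.049140 + 0.044869 + 0.012837 + 0.042806 + 0.013978 + 0.016404 = 0.180033.
So 1/D = 5.5545, i.e. 5.55 to 2 decimal places.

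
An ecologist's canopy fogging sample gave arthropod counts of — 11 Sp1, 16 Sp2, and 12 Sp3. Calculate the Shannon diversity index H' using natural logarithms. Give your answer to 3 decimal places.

Total N = 11+16+12 = 39, so the proportions are 0.28205, 0.41026, 0.30769 (working shown to 5 dp, full precision carried).
Each pᵢ ln pᵢ term: 0.28205×(-1.26567)=-0.35698, 0.41026×(-0.89097)=-0.36553, 0.30769×(-1.17865)=-0.36266.
Sum = -1.08517, so H' = 1.085.

1.085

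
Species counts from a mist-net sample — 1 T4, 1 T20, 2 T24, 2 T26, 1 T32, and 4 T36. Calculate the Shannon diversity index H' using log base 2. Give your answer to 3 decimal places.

Total N = 1+1+2+2+1+4 = 11, so the proportions are 0.09091, 0.09091, 0.18182, 0.18182, 0.09091, 0.36364 (working shown to 5 dp, full precision carried).
Each pᵢ log₂ pᵢ term: 0.09091×(-3.45943)=-0.31449, 0.09091×(-3.45943)=-0.31449, 0.18182×(-2.45943)=-0.44717, 0.18182×(-2.45943)=-0.44717, 0.09091×(-3.45943)=-0.31449, 0.36364×(-1.45943)=-0.53070.
Sum = -2.36852, so H' = 2.369.

2.369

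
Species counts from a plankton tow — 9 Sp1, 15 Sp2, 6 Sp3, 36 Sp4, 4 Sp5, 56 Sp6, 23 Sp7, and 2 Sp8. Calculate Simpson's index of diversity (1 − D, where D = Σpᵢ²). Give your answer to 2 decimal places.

Total N = 9+15+6+36+4+56+23+2 = 151, so the proportions are 0.0596, 0.0993, 0.0397, 0.2384, 0.0265, 0.3709, 0.1523, 0.0132 (working shown to 4 dp, full precision carried).
D = 0.0596² + 0.0993² + 0.0397² + 0.2384² + 0.0265² + 0.3709² + 0.1523² + 0.0132² = 0.0036 + 0.0099 + 0.0016 + 0.0568 + 0.0007 + 0.1375 + 0.0232 + 0.0002 = 0.2335.
So 1 − D = 0.7665, i.e. 0.77 to 2 decimal places.

0.77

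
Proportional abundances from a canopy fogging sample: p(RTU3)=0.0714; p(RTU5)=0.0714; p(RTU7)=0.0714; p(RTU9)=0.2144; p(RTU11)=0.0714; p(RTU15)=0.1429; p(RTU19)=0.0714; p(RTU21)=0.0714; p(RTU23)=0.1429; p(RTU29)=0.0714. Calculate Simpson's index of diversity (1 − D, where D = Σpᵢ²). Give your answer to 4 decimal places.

0.8775

D = 0.0714² + 0.0714² + 0.0714² + 0.2144² + 0.0714² + 0.1429² + 0.0714² + 0.0714² + 0.1429² + 0.0714² = 0.005098 + 0.005098 + 0.005098 + 0.045967 + 0.005098 + 0.020420 + 0.005098 + 0.005098 + 0.020420 + 0.005098 = 0.122494 (working shown to 6 dp, full precision carried).
So 1 − D = 0.877506, i.e. 0.8775 to 4 decimal places.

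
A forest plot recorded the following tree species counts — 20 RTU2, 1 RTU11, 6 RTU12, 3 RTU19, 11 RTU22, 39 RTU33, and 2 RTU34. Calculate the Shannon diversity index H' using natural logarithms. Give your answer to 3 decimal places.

Total N = 20+1+6+3+11+39+2 = 82, so the proportions are 0.2439, 0.0122, 0.07317, 0.03659, 0.13415, 0.47561, 0.02439 (working shown to 5 dp, full precision carried).
Each pᵢ ln pᵢ term: 0.2439×(-1.41099)=-0.34414, 0.0122×(-4.40672)=-0.05374, 0.07317×(-2.61496)=-0.19134, 0.03659×(-3.30811)=-0.12103, 0.13415×(-2.00882)=-0.26948, 0.47561×(-0.74316)=-0.35345, 0.02439×(-3.71357)=-0.09057.
Sum = -1.42375, so H' = 1.424.

1.424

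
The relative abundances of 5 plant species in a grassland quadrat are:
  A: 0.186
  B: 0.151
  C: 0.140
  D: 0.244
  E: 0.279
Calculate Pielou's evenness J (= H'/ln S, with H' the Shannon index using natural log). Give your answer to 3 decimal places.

H' = −Σ pᵢ ln pᵢ = −((-0.31285) + (-0.28546) + (-0.27526) + (-0.34418) + (-0.35616)) = 1.57391 (working shown to 5 dp, full precision carried).
With S = 5 species, ln S = 1.60944, so J = 1.57391/1.60944 = 0.97793, i.e. 0.978 to 3 decimal places.

0.978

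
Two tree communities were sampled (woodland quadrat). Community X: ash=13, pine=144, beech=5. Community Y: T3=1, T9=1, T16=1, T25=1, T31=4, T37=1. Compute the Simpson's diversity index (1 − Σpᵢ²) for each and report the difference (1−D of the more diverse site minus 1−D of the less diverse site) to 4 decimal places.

Community X: N=162, proportions 0.08024691, 0.88888889, 0.0308642, giving 1−D = 0.20248438 (working shown to 8 dp, full precision carried).
Community Y: N=9, proportions 0.11111111, 0.11111111, 0.11111111, 0.11111111, 0.44444444, 0.11111111, giving 1−D = 0.74074074.
Difference = |0.20248438 − 0.74074074| = 0.53825636, i.e. 0.5383 to 4 decimal places.

0.5383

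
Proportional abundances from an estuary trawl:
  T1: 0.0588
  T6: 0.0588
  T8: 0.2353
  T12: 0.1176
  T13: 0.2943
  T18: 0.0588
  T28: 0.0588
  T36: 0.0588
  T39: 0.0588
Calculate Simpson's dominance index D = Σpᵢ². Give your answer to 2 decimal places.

0.18

D = 0.0588² + 0.0588² + 0.2353² + 0.1176² + 0.2943² + 0.0588² + 0.0588² + 0.0588² + 0.0588² = 0.0035 + 0.0035 + 0.0554 + 0.0138 + 0.0866 + 0.0035 + 0.0035 + 0.0035 + 0.0035 = 0.1766 (working shown to 4 dp, full precision carried).
To 2 decimal places, D = 0.18.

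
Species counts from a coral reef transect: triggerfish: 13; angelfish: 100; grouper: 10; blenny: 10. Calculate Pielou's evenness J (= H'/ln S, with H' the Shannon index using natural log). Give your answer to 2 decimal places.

Total N = 13+100+10+10 = 133, so the proportions are 0.0977, 0.7519, 0.0752, 0.0752 (working shown to 4 dp, full precision carried).
H' = −Σ pᵢ ln pᵢ = −((-0.2273) + (-0.2144) + (-0.1946) + (-0.1946)) = 0.8309.
With S = 4 species, ln S = 1.3863, so J = 0.8309/1.3863 = 0.5993, i.e. 0.60 to 2 decimal places.

0.60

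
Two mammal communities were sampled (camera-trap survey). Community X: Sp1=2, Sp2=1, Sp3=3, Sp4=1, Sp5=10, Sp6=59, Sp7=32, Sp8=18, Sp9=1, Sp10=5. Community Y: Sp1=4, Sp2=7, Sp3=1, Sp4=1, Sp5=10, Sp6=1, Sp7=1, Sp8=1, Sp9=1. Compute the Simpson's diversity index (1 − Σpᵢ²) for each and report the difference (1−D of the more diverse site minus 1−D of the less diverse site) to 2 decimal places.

0.05

Community X: N=132, proportions 0.01515, 0.00758, 0.02273, 0.00758, 0.07576, 0.44697, 0.24242, 0.13636, 0.00758, 0.03788, giving 1−D = 0.71476 (working shown to 5 dp, full precision carried).
Community Y: N=27, proportions 0.14815, 0.25926, 0.03704, 0.03704, 0.37037, 0.03704, 0.03704, 0.03704, 0.03704, giving 1−D = 0.76543.
Difference = |0.71476 − 0.76543| = 0.05067, i.e. 0.05 to 2 decimal places.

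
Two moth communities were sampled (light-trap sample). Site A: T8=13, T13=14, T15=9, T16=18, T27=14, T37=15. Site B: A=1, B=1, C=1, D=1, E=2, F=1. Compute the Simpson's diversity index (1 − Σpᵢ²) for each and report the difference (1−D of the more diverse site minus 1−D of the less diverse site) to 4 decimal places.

Site A: N=83, proportions 0.156627, 0.168675, 0.108434, 0.216867, 0.168675, 0.180723, giving 1−D = 0.827116 (working shown to 6 dp, full precision carried).
Site B: N=7, proportions 0.142857, 0.142857, 0.142857, 0.142857, 0.285714, 0.142857, giving 1−D = 0.816327.
Difference = |0.827116 − 0.816327| = 0.010789, i.e. 0.0108 to 4 decimal places.

0.0108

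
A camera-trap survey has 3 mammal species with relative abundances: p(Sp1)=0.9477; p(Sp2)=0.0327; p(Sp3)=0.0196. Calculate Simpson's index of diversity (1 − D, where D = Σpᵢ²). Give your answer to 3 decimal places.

D = 0.9477² + 0.0327² + 0.0196² = 0.89814 + 0.00107 + 0.00038 = 0.89959 (working shown to 5 dp, full precision carried).
So 1 − D = 0.10041, i.e. 0.100 to 3 decimal places.

0.100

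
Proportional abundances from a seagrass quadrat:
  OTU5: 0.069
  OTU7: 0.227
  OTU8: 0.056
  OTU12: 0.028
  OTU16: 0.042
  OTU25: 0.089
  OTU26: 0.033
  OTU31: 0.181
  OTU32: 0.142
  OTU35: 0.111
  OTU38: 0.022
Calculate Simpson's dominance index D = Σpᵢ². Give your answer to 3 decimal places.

D = 0.069² + 0.227² + 0.056² + 0.028² + 0.042² + 0.089² + 0.033² + 0.181² + 0.142² + 0.111² + 0.022² = 0.00476 + 0.05153 + 0.00314 + 0.00078 + 0.00176 + 0.00792 + 0.00109 + 0.03276 + 0.02016 + 0.01232 + 0.00048 = 0.13671 (working shown to 5 dp, full precision carried).
To 3 decimal places, D = 0.137.

0.137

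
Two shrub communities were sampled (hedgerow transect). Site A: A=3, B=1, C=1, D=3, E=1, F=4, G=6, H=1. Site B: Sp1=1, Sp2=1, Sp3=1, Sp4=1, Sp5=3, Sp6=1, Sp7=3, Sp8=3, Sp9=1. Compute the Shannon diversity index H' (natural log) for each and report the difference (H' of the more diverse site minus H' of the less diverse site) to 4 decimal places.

Site A: N=20, proportions 0.15, 0.05, 0.05, 0.15, 0.05, 0.2, 0.3, 0.05, giving H' = 1.851362 (working shown to 6 dp, full precision carried).
Site B: N=15, proportions 0.066667, 0.066667, 0.066667, 0.066667, 0.2, 0.066667, 0.2, 0.2, 0.066667, giving H' = 2.048883.
Difference = |1.851362 − 2.048883| = 0.197521, i.e. 0.1975 to 4 decimal places.

0.1975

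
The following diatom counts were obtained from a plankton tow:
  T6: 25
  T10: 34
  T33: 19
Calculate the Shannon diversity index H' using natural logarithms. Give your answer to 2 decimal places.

Total N = 25+34+19 = 78, so the proportions are 0.3205, 0.4359, 0.2436 (working shown to 4 dp, full precision carried).
Each pᵢ ln pᵢ term: 0.3205×(-1.1378)=-0.3647, 0.4359×(-0.8303)=-0.3619, 0.2436×(-1.4123)=-0.3440.
Sum = -1.0707, so H' = 1.07.

1.07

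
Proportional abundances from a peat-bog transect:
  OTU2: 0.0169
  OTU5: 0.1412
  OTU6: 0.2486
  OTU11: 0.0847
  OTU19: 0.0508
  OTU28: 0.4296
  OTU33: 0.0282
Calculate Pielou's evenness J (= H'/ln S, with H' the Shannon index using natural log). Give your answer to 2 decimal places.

H' = −Σ pᵢ ln pᵢ = −((-0.0690) + (-0.2764) + (-0.3460) + (-0.2091) + (-0.1514) + (-0.3630) + (-0.1006)) = 1.5155 (working shown to 4 dp, full precision carried).
With S = 7 species, ln S = 1.9459, so J = 1.5155/1.9459 = 0.7788, i.e. 0.78 to 2 decimal places.

0.78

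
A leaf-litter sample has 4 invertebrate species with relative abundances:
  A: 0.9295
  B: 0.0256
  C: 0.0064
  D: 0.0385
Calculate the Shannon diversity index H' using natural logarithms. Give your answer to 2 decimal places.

0.32

Each pᵢ ln pᵢ term (working shown to 4 dp, full precision carried): 0.9295×(-0.0731)=-0.0680, 0.0256×(-3.6652)=-0.0938, 0.0064×(-5.0515)=-0.0323, 0.0385×(-3.2571)=-0.1254.
Sum = -0.3195, so H' = 0.32.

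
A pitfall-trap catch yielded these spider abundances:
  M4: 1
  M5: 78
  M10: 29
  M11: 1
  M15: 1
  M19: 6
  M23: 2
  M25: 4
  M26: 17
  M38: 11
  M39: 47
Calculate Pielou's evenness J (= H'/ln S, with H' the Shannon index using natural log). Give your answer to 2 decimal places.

Total N = 1+78+29+1+1+6+2+4+17+11+47 = 197, so the proportions are 0.0051, 0.3959, 0.1472, 0.0051, 0.0051, 0.0305, 0.0102, 0.0203, 0.0863, 0.0558, 0.2386 (working shown to 4 dp, full precision carried).
H' = −Σ pᵢ ln pᵢ = −((-0.0268) + (-0.3668) + (-0.2820) + (-0.0268) + (-0.0268) + (-0.1063) + (-0.0466) + (-0.0791) + (-0.2114) + (-0.1611) + (-0.3419)) = 1.6758.
With S = 11 species, ln S = 2.3979, so J = 1.6758/2.3979 = 0.6989, i.e. 0.70 to 2 decimal places.

0.70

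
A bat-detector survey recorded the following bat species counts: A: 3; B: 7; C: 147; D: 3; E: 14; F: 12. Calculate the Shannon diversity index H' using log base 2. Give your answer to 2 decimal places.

1.17

Total N = 3+7+147+3+14+12 = 186, so the proportions are 0.0161, 0.0376, 0.7903, 0.0161, 0.0753, 0.0645 (working shown to 4 dp, full precision carried).
Each pᵢ log₂ pᵢ term: 0.0161×(-5.9542)=-0.0960, 0.0376×(-4.7318)=-0.1781, 0.7903×(-0.3395)=-0.2683, 0.0161×(-5.9542)=-0.0960, 0.0753×(-3.7318)=-0.2809, 0.0645×(-3.9542)=-0.2551.
Sum = -1.1745, so H' = 1.17.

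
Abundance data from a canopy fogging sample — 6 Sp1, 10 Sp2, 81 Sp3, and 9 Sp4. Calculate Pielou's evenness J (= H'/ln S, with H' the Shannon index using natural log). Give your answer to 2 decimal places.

0.58

Total N = 6+10+81+9 = 106, so the proportions are 0.0566, 0.0943, 0.7642, 0.0849 (working shown to 4 dp, full precision carried).
H' = −Σ pᵢ ln pᵢ = −((-0.1625) + (-0.2227) + (-0.2055) + (-0.2094)) = 0.8002.
With S = 4 species, ln S = 1.3863, so J = 0.8002/1.3863 = 0.5772, i.e. 0.58 to 2 decimal places.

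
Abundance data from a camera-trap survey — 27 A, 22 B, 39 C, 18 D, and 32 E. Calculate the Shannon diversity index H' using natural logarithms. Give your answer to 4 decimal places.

1.5736

Total N = 27+22+39+18+32 = 138, so the proportions are 0.195652, 0.15942, 0.282609, 0.130435, 0.231884 (working shown to 6 dp, full precision carried).
Each pᵢ ln pᵢ term: 0.195652×(-1.631417)=-0.319190, 0.15942×(-1.836211)=-0.292729, 0.282609×(-1.263692)=-0.357130, 0.130435×(-2.036882)=-0.265680, 0.231884×(-1.461518)=-0.338903.
Sum = -1.573633, so H' = 1.5736.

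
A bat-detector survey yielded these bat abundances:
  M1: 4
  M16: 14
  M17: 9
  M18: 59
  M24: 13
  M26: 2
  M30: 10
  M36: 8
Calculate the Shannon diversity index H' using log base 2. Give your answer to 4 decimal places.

Total N = 4+14+9+59+13+2+10+8 = 119, so the proportions are 0.033613, 0.117647, 0.07563, 0.495798, 0.109244, 0.016807, 0.084034, 0.067227 (working shown to 6 dp, full precision carried).
Each pᵢ log₂ pᵢ term: 0.033613×(-4.894818)=-0.164532, 0.117647×(-3.087463)=-0.363231, 0.07563×(-3.724893)=-0.281715, 0.495798×(-1.012175)=-0.501835, 0.109244×(-3.194378)=-0.348966, 0.016807×(-5.894818)=-0.099073, 0.084034×(-3.572890)=-0.300243, 0.067227×(-3.894818)=-0.261836.
Sum = -2.321429, so H' = 2.3214.

2.3214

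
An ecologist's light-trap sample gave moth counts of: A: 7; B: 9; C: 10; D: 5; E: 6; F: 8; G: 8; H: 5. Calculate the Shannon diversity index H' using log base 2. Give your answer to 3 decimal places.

2.959

Total N = 7+9+10+5+6+8+8+5 = 58, so the proportions are 0.12069, 0.15517, 0.17241, 0.08621, 0.10345, 0.13793, 0.13793, 0.08621 (working shown to 5 dp, full precision carried).
Each pᵢ log₂ pᵢ term: 0.12069×(-3.05063)=-0.36818, 0.15517×(-2.68806)=-0.41711, 0.17241×(-2.53605)=-0.43725, 0.08621×(-3.53605)=-0.30483, 0.10345×(-3.27302)=-0.33859, 0.13793×(-2.85798)=-0.39420, 0.13793×(-2.85798)=-0.39420, 0.08621×(-3.53605)=-0.30483.
Sum = -2.95920, so H' = 2.959.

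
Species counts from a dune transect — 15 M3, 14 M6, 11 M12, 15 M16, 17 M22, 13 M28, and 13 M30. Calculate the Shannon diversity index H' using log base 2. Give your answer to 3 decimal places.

Total N = 15+14+11+15+17+13+13 = 98, so the proportions are 0.15306, 0.14286, 0.11224, 0.15306, 0.17347, 0.13265, 0.13265 (working shown to 5 dp, full precision carried).
Each pᵢ log₂ pᵢ term: 0.15306×(-2.70782)=-0.41446, 0.14286×(-2.80735)=-0.40105, 0.11224×(-3.15528)=-0.35416, 0.15306×(-2.70782)=-0.41446, 0.17347×(-2.52725)=-0.43840, 0.13265×(-2.91427)=-0.38659, 0.13265×(-2.91427)=-0.38659.
Sum = -2.79571, so H' = 2.796.

2.796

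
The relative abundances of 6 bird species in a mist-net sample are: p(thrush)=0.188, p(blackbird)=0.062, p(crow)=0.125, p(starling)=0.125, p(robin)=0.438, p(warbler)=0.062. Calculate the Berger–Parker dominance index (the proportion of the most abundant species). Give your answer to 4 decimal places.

0.4380

The largest proportion is 0.438, i.e. d = 0.4380 to 4 decimal places.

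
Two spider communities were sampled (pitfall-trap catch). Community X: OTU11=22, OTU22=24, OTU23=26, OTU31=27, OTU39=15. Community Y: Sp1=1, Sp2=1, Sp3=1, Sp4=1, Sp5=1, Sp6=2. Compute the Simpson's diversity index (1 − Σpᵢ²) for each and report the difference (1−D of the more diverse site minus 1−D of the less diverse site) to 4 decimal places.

Community X: N=114, proportions 0.1929825, 0.2105263, 0.2280702, 0.2368421, 0.1315789, giving 1−D = 0.7930132 (working shown to 7 dp, full precision carried).
Community Y: N=7, proportions 0.1428571, 0.1428571, 0.1428571, 0.1428571, 0.1428571, 0.2857143, giving 1−D = 0.8163265.
Difference = |0.7930132 − 0.8163265| = 0.0233133, i.e. 0.0233 to 4 decimal places.

0.0233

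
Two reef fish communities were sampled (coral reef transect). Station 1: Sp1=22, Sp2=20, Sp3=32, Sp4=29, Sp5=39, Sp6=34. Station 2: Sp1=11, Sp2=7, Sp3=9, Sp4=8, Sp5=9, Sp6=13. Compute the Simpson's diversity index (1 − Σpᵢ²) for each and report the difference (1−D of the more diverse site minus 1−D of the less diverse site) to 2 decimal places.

0.00

Station 1: N=176, proportions 0.125, 0.1136, 0.1818, 0.1648, 0.2216, 0.1932, giving 1−D = 0.8248 (working shown to 4 dp, full precision carried).
Station 2: N=57, proportions 0.193, 0.1228, 0.1579, 0.1404, 0.1579, 0.2281, giving 1−D = 0.8261.
Difference = |0.8248 − 0.8261| = 0.0013, i.e. 0.00 to 2 decimal places.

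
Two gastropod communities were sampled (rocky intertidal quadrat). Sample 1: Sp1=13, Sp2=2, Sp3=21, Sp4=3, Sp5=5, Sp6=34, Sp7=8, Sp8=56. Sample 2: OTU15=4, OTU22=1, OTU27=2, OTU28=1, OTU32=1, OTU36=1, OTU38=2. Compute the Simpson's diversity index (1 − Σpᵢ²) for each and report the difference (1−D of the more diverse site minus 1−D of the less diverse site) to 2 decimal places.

0.05

Sample 1: N=142, proportions 0.091549, 0.014085, 0.147887, 0.021127, 0.035211, 0.239437, 0.056338, 0.394366, giving 1−D = 0.751835 (working shown to 6 dp, full precision carried).
Sample 2: N=12, proportions 0.333333, 0.083333, 0.166667, 0.083333, 0.083333, 0.083333, 0.166667, giving 1−D = 0.805556.
Difference = |0.751835 − 0.805556| = 0.053721, i.e. 0.05 to 2 decimal places.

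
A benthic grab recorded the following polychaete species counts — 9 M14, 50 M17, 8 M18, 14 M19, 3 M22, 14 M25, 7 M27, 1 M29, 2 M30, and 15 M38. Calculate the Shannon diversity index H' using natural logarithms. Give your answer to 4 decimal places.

1.8461

Total N = 9+50+8+14+3+14+7+1+2+15 = 123, so the proportions are 0.073171, 0.406504, 0.065041, 0.113821, 0.02439, 0.113821, 0.056911, 0.00813, 0.01626, 0.121951 (working shown to 6 dp, full precision carried).
Each pᵢ ln pᵢ term: 0.073171×(-2.614960)=-0.191339, 0.406504×(-0.900161)=-0.365919, 0.065041×(-2.732743)=-0.177739, 0.113821×(-2.173127)=-0.247348, 0.02439×(-3.713572)=-0.090575, 0.113821×(-2.173127)=-0.247348, 0.056911×(-2.866274)=-0.163121, 0.00813×(-4.812184)=-0.039123, 0.01626×(-4.119037)=-0.066976, 0.121951×(-2.104134)=-0.256602.
Sum = -1.846090, so H' = 1.8461.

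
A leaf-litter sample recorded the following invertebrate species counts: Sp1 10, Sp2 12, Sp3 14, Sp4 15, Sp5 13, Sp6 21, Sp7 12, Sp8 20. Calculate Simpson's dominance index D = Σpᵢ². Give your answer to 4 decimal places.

0.1329

Total N = 10+12+14+15+13+21+12+20 = 117, so the proportions are 0.08547, 0.102564, 0.119658, 0.128205, 0.111111, 0.179487, 0.102564, 0.17094 (working shown to 6 dp, full precision carried).
D = 0.08547² + 0.102564² + 0.119658² + 0.128205² + 0.111111² + 0.179487² + 0.102564² + 0.17094² = 0.007305 + 0.010519 + 0.014318 + 0.016437 + 0.012346 + 0.032216 + 0.010519 + 0.029221 = 0.132880.
To 4 decimal places, D = 0.1329.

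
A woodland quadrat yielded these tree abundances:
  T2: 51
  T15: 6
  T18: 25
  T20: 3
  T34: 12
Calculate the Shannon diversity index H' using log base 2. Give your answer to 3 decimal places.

1.768

Total N = 51+6+25+3+12 = 97, so the proportions are 0.52577, 0.06186, 0.25773, 0.03093, 0.12371 (working shown to 5 dp, full precision carried).
Each pᵢ log₂ pᵢ term: 0.52577×(-0.92749)=-0.48765, 0.06186×(-4.01495)=-0.24835, 0.25773×(-1.95606)=-0.50414, 0.03093×(-5.01495)=-0.15510, 0.12371×(-3.01495)=-0.37298.
Sum = -1.76822, so H' = 1.768.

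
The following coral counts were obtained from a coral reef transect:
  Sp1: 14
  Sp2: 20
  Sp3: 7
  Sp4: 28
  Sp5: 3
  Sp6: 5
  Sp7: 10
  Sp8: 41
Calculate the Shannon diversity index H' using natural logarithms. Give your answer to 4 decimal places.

Total N = 14+20+7+28+3+5+10+41 = 128, so the proportions are 0.109375, 0.15625, 0.054688, 0.21875, 0.023438, 0.039062, 0.078125, 0.320312 (working shown to 6 dp, full precision carried).
Each pᵢ ln pᵢ term: 0.109375×(-2.212973)=-0.242044, 0.15625×(-1.856298)=-0.290047, 0.054688×(-2.906120)=-0.158928, 0.21875×(-1.519826)=-0.332462, 0.023438×(-3.753418)=-0.087971, 0.039062×(-3.242592)=-0.126664, 0.078125×(-2.549445)=-0.199175, 0.320312×(-1.138458)=-0.364662.
Sum = -1.801953, so H' = 1.8020.

1.8020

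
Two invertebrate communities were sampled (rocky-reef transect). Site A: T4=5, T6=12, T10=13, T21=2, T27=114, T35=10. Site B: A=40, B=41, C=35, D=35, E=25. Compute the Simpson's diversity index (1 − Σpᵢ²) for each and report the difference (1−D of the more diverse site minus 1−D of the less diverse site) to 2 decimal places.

Site A: N=156, proportions 0.0321, 0.0769, 0.0833, 0.0128, 0.7308, 0.0641, giving 1−D = 0.4478 (working shown to 4 dp, full precision carried).
Site B: N=176, proportions 0.2273, 0.233, 0.1989, 0.1989, 0.142, giving 1−D = 0.7948.
Difference = |0.4478 − 0.7948| = 0.3470, i.e. 0.35 to 2 decimal places.

0.35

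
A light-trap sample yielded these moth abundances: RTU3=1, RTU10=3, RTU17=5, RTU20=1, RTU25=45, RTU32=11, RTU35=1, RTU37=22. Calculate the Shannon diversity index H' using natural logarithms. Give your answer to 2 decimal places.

1.38

Total N = 1+3+5+1+45+11+1+22 = 89, so the proportions are 0.0112, 0.0337, 0.0562, 0.0112, 0.5056, 0.1236, 0.0112, 0.2472 (working shown to 4 dp, full precision carried).
Each pᵢ ln pᵢ term: 0.0112×(-4.4886)=-0.0504, 0.0337×(-3.3900)=-0.1143, 0.0562×(-2.8792)=-0.1618, 0.0112×(-4.4886)=-0.0504, 0.5056×(-0.6820)=-0.3448, 0.1236×(-2.0907)=-0.2584, 0.0112×(-4.4886)=-0.0504, 0.2472×(-1.3976)=-0.3455.
Sum = -1.3760, so H' = 1.38.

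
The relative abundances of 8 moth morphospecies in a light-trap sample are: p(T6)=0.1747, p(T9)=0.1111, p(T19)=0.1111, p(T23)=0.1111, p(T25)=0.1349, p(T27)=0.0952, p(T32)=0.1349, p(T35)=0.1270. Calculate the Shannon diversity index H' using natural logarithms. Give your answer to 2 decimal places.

Each pᵢ ln pᵢ term (working shown to 4 dp, full precision carried): 0.1747×(-1.7447)=-0.3048, 0.1111×(-2.1973)=-0.2441, 0.1111×(-2.1973)=-0.2441, 0.1111×(-2.1973)=-0.2441, 0.1349×(-2.0032)=-0.2702, 0.0952×(-2.3518)=-0.2239, 0.1349×(-2.0032)=-0.2702, 0.127×(-2.0636)=-0.2621.
Sum = -2.0636, so H' = 2.06.

2.06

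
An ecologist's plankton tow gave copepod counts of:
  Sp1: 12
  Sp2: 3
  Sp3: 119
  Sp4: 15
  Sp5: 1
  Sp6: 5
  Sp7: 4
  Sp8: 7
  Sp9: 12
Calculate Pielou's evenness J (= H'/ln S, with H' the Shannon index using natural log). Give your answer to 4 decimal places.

Total N = 12+3+119+15+1+5+4+7+12 = 178, so the proportions are 0.067416, 0.016854, 0.668539, 0.08427, 0.005618, 0.02809, 0.022472, 0.039326, 0.067416 (working shown to 6 dp, full precision carried).
H' = −Σ pᵢ ln pᵢ = −((-0.181812) + (-0.068817) + (-0.269194) + (-0.208461) + (-0.029111) + (-0.100347) + (-0.085292) + (-0.127253) + (-0.181812)) = 1.252099.
With S = 9 species, ln S = 2.197225, so J = 1.252099/2.197225 = 0.569855, i.e. 0.5699 to 4 decimal places.

0.5699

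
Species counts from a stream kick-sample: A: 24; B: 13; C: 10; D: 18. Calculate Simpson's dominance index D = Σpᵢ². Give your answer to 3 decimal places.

0.277

Total N = 24+13+10+18 = 65, so the proportions are 0.36923, 0.2, 0.15385, 0.27692 (working shown to 5 dp, full precision carried).
D = 0.36923² + 0.2² + 0.15385² + 0.27692² = 0.13633 + 0.04000 + 0.02367 + 0.07669 = 0.27669.
To 3 decimal places, D = 0.277.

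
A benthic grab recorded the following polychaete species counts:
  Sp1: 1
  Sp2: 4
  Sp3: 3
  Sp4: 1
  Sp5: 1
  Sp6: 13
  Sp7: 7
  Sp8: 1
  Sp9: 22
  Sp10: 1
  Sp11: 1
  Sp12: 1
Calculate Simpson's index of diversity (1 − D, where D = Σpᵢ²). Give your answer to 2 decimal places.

Total N = 1+4+3+1+1+13+7+1+22+1+1+1 = 56, so the proportions are 0.0179, 0.0714, 0.0536, 0.0179, 0.0179, 0.2321, 0.125, 0.0179, 0.3929, 0.0179, 0.0179, 0.0179 (working shown to 4 dp, full precision carried).
D = 0.0179² + 0.0714² + 0.0536² + 0.0179² + 0.0179² + 0.2321² + 0.125² + 0.0179² + 0.3929² + 0.0179² + 0.0179² + 0.0179² = 0.0003 + 0.0051 + 0.0029 + 0.0003 + 0.0003 + 0.0539 + 0.0156 + 0.0003 + 0.1543 + 0.0003 + 0.0003 + 0.0003 = 0.2341.
So 1 − D = 0.7659, i.e. 0.77 to 2 decimal places.

0.77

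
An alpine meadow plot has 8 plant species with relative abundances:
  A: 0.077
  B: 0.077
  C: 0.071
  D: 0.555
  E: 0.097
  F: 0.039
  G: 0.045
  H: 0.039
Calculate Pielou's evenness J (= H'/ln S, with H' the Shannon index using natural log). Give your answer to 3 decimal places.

0.735

H' = −Σ pᵢ ln pᵢ = −((-0.19742) + (-0.19742) + (-0.18780) + (-0.32678) + (-0.22631) + (-0.12652) + (-0.13955) + (-0.12652)) = 1.52833 (working shown to 5 dp, full precision carried).
With S = 8 species, ln S = 2.07944, so J = 1.52833/2.07944 = 0.73497, i.e. 0.735 to 3 decimal places.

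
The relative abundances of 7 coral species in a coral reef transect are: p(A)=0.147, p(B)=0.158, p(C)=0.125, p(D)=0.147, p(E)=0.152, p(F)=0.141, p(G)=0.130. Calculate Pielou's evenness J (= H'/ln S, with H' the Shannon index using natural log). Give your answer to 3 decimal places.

H' = −Σ pᵢ ln pᵢ = −((-0.28185) + (-0.29154) + (-0.25993) + (-0.28185) + (-0.28635) + (-0.27622) + (-0.26523)) = 1.94295 (working shown to 5 dp, full precision carried).
With S = 7 species, ln S = 1.94591, so J = 1.94295/1.94591 = 0.99848, i.e. 0.998 to 3 decimal places.

0.998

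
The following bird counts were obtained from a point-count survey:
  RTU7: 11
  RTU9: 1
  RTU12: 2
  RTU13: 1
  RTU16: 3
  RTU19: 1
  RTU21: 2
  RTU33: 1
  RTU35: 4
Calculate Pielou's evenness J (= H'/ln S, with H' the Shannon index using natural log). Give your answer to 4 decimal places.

Total N = 11+1+2+1+3+1+2+1+4 = 26, so the proportions are 0.423077, 0.038462, 0.076923, 0.038462, 0.115385, 0.038462, 0.076923, 0.038462, 0.153846 (working shown to 6 dp, full precision carried).
H' = −Σ pᵢ ln pᵢ = −((-0.363931) + (-0.125311) + (-0.197304) + (-0.125311) + (-0.249171) + (-0.125311) + (-0.197304) + (-0.125311) + (-0.287970)) = 1.796925.
With S = 9 species, ln S = 2.197225, so J = 1.796925/2.197225 = 0.817816, i.e. 0.8178 to 4 decimal places.

0.8178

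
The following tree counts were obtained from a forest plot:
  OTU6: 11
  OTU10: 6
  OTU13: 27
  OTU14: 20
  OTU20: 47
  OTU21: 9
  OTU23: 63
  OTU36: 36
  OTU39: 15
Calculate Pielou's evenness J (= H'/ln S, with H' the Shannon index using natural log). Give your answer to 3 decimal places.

Total N = 11+6+27+20+47+9+63+36+15 = 234, so the proportions are 0.04701, 0.02564, 0.11538, 0.08547, 0.20085, 0.03846, 0.26923, 0.15385, 0.0641 (working shown to 5 dp, full precision carried).
H' = −Σ pᵢ ln pᵢ = −((-0.14373) + (-0.09394) + (-0.24917) + (-0.21022) + (-0.32241) + (-0.12531) + (-0.35328) + (-0.28797) + (-0.17611)) = 1.96213.
With S = 9 species, ln S = 2.19722, so J = 1.96213/2.19722 = 0.89300, i.e. 0.893 to 3 decimal places.

0.893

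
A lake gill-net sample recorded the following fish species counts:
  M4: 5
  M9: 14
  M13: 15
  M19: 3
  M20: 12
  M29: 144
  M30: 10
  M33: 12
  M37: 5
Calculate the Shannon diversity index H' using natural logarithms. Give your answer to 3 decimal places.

1.324

Total N = 5+14+15+3+12+144+10+12+5 = 220, so the proportions are 0.02273, 0.06364, 0.06818, 0.01364, 0.05455, 0.65455, 0.04545, 0.05455, 0.02273 (working shown to 5 dp, full precision carried).
Each pᵢ ln pᵢ term: 0.02273×(-3.78419)=-0.08600, 0.06364×(-2.75457)=-0.17529, 0.06818×(-2.68558)=-0.18311, 0.01364×(-4.29502)=-0.05857, 0.05455×(-2.90872)=-0.15866, 0.65455×(-0.42381)=-0.27741, 0.04545×(-3.09104)=-0.14050, 0.05455×(-2.90872)=-0.15866, 0.02273×(-3.78419)=-0.08600.
Sum = -1.32420, so H' = 1.324.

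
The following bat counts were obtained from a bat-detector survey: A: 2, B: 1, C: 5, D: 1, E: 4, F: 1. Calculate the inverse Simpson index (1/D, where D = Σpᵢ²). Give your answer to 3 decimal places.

Total N = 2+1+5+1+4+1 = 14, so the proportions are 0.1428571, 0.0714286, 0.3571429, 0.0714286, 0.2857143, 0.0714286 (working shown to 7 dp, full precision carried).
D = 0.1428571² + 0.0714286² + 0.3571429² + 0.0714286² + 0.2857143² + 0.0714286² = 0.0204082 + 0.0051020 + 0.1275510 + 0.0051020 + 0.0816327 + 0.0051020 = 0.2448980.
So 1/D = 4.08333, i.e. 4.083 to 3 decimal places.

4.083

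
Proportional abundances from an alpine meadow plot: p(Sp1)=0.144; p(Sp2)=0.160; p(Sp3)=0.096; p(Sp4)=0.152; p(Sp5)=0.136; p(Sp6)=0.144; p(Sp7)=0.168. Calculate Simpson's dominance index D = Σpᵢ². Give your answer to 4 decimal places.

D = 0.144² + 0.16² + 0.096² + 0.152² + 0.136² + 0.144² + 0.168² = 0.020736 + 0.025600 + 0.009216 + 0.023104 + 0.018496 + 0.020736 + 0.028224 = 0.146112 (working shown to 6 dp, full precision carried).
To 4 decimal places, D = 0.1461.

0.1461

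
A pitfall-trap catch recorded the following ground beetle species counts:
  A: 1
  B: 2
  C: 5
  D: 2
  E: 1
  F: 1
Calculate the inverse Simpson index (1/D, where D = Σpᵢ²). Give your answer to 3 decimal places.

4.000

Total N = 1+2+5+2+1+1 = 12, so the proportions are 0.0833333, 0.1666667, 0.4166667, 0.1666667, 0.0833333, 0.0833333 (working shown to 7 dp, full precision carried).
D = 0.0833333² + 0.1666667² + 0.4166667² + 0.1666667² + 0.0833333² + 0.0833333² = 0.0069444 + 0.0277778 + 0.1736111 + 0.0277778 + 0.0069444 + 0.0069444 = 0.2500000.
So 1/D = 4.00000, i.e. 4.000 to 3 decimal places.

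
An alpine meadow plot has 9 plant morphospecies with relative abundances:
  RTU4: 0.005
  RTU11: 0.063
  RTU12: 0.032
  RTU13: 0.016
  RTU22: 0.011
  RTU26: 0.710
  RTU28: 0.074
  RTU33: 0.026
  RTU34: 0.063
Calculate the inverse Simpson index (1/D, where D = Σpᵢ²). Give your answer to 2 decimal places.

1.92

D = 0.005² + 0.063² + 0.032² + 0.016² + 0.011² + 0.71² + 0.074² + 0.026² + 0.063² = 0.00003 + 0.00397 + 0.00102 + 0.00026 + 0.00012 + 0.50410 + 0.00548 + 0.00068 + 0.00397 = 0.51962 (working shown to 5 dp, full precision carried).
So 1/D = 1.9245, i.e. 1.92 to 2 decimal places.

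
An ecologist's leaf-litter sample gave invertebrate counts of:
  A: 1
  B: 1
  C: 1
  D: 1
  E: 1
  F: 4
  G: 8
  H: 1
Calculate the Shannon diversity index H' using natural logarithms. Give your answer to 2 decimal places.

Total N = 1+1+1+1+1+4+8+1 = 18, so the proportions are 0.0556, 0.0556, 0.0556, 0.0556, 0.0556, 0.2222, 0.4444, 0.0556 (working shown to 4 dp, full precision carried).
Each pᵢ ln pᵢ term: 0.0556×(-2.8904)=-0.1606, 0.0556×(-2.8904)=-0.1606, 0.0556×(-2.8904)=-0.1606, 0.0556×(-2.8904)=-0.1606, 0.0556×(-2.8904)=-0.1606, 0.2222×(-1.5041)=-0.3342, 0.4444×(-0.8109)=-0.3604, 0.0556×(-2.8904)=-0.1606.
Sum = -1.6581, so H' = 1.66.

1.66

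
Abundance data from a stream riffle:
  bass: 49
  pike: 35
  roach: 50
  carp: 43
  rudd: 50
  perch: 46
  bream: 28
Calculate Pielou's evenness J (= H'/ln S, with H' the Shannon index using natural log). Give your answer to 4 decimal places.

0.9908

Total N = 49+35+50+43+50+46+28 = 301, so the proportions are 0.162791, 0.116279, 0.166113, 0.142857, 0.166113, 0.152824, 0.093023 (working shown to 6 dp, full precision carried).
H' = −Σ pᵢ ln pᵢ = −((-0.295512) + (-0.250205) + (-0.298187) + (-0.277987) + (-0.298187) + (-0.287075) + (-0.220921)) = 1.928075.
With S = 7 species, ln S = 1.945910, so J = 1.928075/1.945910 = 0.990835, i.e. 0.9908 to 4 decimal places.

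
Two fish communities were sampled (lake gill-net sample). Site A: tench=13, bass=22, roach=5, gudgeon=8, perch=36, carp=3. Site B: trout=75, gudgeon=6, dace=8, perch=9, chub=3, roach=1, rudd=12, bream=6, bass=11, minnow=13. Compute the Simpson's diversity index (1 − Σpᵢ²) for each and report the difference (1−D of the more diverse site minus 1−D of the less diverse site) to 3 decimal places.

0.033

Site A: N=87, proportions 0.149425, 0.252874, 0.057471, 0.091954, 0.413793, 0.034483, giving 1−D = 0.729555 (working shown to 6 dp, full precision carried).
Site B: N=144, proportions 0.520833, 0.041667, 0.055556, 0.0625, 0.020833, 0.006944, 0.083333, 0.041667, 0.076389, 0.090278, giving 1−D = 0.696856.
Difference = |0.729555 − 0.696856| = 0.032699, i.e. 0.033 to 3 decimal places.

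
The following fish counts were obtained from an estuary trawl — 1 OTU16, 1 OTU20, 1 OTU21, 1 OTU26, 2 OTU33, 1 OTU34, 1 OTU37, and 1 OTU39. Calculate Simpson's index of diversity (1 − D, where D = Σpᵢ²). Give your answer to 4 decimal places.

0.8642

Total N = 1+1+1+1+2+1+1+1 = 9, so the proportions are 0.111111, 0.111111, 0.111111, 0.111111, 0.222222, 0.111111, 0.111111, 0.111111 (working shown to 6 dp, full precision carried).
D = 0.111111² + 0.111111² + 0.111111² + 0.111111² + 0.222222² + 0.111111² + 0.111111² + 0.111111² = 0.012346 + 0.012346 + 0.012346 + 0.012346 + 0.049383 + 0.012346 + 0.012346 + 0.012346 = 0.135802.
So 1 − D = 0.864198, i.e. 0.8642 to 4 decimal places.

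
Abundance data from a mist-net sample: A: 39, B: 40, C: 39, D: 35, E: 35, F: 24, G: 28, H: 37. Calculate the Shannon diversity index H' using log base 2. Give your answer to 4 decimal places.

2.9817

Total N = 39+40+39+35+35+24+28+37 = 277, so the proportions are 0.140794, 0.144404, 0.140794, 0.126354, 0.126354, 0.086643, 0.101083, 0.133574 (working shown to 6 dp, full precision carried).
Each pᵢ log₂ pᵢ term: 0.140794×(-2.828340)=-0.398214, 0.144404×(-2.791814)=-0.403150, 0.140794×(-2.828340)=-0.398214, 0.126354×(-2.984459)=-0.377098, 0.126354×(-2.984459)=-0.377098, 0.086643×(-3.528780)=-0.305743, 0.101083×(-3.306387)=-0.334220, 0.133574×(-2.904289)=-0.387937.
Sum = -2.981673, so H' = 2.9817.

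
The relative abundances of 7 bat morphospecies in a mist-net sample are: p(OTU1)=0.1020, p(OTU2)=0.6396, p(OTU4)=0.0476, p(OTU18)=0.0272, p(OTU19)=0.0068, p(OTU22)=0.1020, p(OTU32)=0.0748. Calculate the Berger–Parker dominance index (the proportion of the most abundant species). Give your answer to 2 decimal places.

0.64

The largest proportion is 0.6396, i.e. d = 0.64 to 2 decimal places.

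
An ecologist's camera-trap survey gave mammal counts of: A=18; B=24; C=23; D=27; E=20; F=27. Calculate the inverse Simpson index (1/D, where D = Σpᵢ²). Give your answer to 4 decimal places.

5.8780

Total N = 18+24+23+27+20+27 = 139, so the proportions are 0.1294964, 0.17266187, 0.16546763, 0.1942446, 0.14388489, 0.1942446 (working shown to 8 dp, full precision carried).
D = 0.1294964² + 0.17266187² + 0.16546763² + 0.1942446² + 0.14388489² + 0.1942446² = 0.01676932 + 0.02981212 + 0.02737954 + 0.03773097 + 0.02070286 + 0.03773097 = 0.17012577.
So 1/D = 5.878004, i.e. 5.8780 to 4 decimal places.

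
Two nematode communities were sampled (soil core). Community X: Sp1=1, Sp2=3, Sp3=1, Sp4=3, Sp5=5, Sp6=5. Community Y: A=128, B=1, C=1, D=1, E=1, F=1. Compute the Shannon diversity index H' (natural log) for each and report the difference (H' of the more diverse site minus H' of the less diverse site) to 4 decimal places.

1.4093

Community X: N=18, proportions 0.055556, 0.166667, 0.055556, 0.166667, 0.277778, 0.277778, giving H' = 1.630035 (working shown to 6 dp, full precision carried).
Community Y: N=133, proportions 0.962406, 0.007519, 0.007519, 0.007519, 0.007519, 0.007519, giving H' = 0.220726.
Difference = |1.630035 − 0.220726| = 1.409309, i.e. 1.4093 to 4 decimal places.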